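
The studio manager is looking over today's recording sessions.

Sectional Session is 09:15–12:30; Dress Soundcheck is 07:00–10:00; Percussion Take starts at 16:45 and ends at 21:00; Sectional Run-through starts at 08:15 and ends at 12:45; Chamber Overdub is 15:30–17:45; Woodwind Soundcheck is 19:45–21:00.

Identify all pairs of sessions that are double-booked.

Two intervals overlap when each starts before the other ends.
Sorted by start: Dress Soundcheck, Sectional Run-through, Sectional Session, Chamber Overdub, Percussion Take, Woodwind Soundcheck.
Sectional Run-through starts before Dress Soundcheck ends → Dress Soundcheck and Sectional Run-through overlap.
Sectional Session starts before Dress Soundcheck ends → Dress Soundcheck and Sectional Session overlap.
Chamber Overdub starts after Dress Soundcheck ends, so Dress Soundcheck has no further overlaps.
Sectional Session starts before Sectional Run-through ends → Sectional Run-through and Sectional Session overlap.
Chamber Overdub starts after Sectional Run-through ends, so Sectional Run-through has no further overlaps.
Chamber Overdub starts after Sectional Session ends, so Sectional Session has no further overlaps.
Percussion Take starts before Chamber Overdub ends → Chamber Overdub and Percussion Take overlap.
Woodwind Soundcheck starts after Chamber Overdub ends.
Woodwind Soundcheck starts before Percussion Take ends → Percussion Take and Woodwind Soundcheck overlap.

Chamber Overdub & Percussion Take, Dress Soundcheck & Sectional Run-through, Dress Soundcheck & Sectional Session, Percussion Take & Woodwind Soundcheck, Sectional Run-through & Sectional Session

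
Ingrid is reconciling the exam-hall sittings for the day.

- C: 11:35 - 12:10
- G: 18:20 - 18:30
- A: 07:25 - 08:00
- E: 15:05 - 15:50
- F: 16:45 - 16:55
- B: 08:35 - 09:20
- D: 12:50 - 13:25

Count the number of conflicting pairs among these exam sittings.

Sorted by start: A, B, C, D, E, F, G.
B starts after A ends, so nothing later overlaps A either.
C starts after B ends, so nothing later overlaps B either.
D starts after C ends, so nothing later overlaps C either.
E starts after D ends, so nothing later overlaps D either.
F starts after E ends, so nothing later overlaps E either.
G starts after F ends.
No pair overlaps.

0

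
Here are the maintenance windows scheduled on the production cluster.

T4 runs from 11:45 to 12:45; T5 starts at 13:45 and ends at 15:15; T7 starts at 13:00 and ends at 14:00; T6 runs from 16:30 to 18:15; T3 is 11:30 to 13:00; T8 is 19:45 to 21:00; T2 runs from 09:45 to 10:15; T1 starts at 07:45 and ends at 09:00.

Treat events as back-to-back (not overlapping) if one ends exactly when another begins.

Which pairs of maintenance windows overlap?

Sorted by start: T1, T2, T3, T4, T7, T5, T6, T8.
T2 starts after T1 ends; T1 is clear from here.
T3 starts after T2 ends; T2 is clear from here.
T4 starts before T3 ends → T3 and T4 overlap.
T7 starts exactly when T3 ends (back-to-back, no overlap); T3 is clear from here.
T7 starts after T4 ends; T4 is clear from here.
T5 starts before T7 ends → T7 and T5 overlap.
T6 starts after T7 ends; T7 is clear from here.
T6 starts after T5 ends; T5 is clear from here.
T8 starts after T6 ends.

T3 & T4, T5 & T7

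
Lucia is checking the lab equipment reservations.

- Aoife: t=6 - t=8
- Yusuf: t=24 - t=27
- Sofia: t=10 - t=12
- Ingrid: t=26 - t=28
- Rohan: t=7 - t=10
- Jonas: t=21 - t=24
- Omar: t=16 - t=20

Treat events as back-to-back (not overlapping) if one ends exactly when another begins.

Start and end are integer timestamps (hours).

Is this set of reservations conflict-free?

Sorted by start: Aoife, Rohan, Sofia, Omar, Jonas, Yusuf, Ingrid.
Rohan starts before Aoife ends → Aoife and Rohan overlap.
That's a conflict, so the schedule is not conflict-free.

No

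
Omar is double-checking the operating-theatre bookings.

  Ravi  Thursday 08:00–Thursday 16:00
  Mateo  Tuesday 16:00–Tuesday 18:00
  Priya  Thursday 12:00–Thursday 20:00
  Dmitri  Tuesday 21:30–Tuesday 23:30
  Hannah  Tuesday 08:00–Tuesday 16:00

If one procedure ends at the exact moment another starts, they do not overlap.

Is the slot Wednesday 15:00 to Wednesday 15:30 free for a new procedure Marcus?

Yes — the slot is free

Hannah: ends Tuesday 16:00 at or before Marcus starts Wednesday 15:00 → clear.
Mateo: ends Tuesday 18:00 at or before Marcus starts Wednesday 15:00 → clear.
Dmitri: ends Tuesday 23:30 at or before Marcus starts Wednesday 15:00 → clear.
Ravi: starts Thursday 08:00 at or after Marcus ends Wednesday 15:30 → clear.
Priya: starts Thursday 12:00 at or after Marcus ends Wednesday 15:30 → clear.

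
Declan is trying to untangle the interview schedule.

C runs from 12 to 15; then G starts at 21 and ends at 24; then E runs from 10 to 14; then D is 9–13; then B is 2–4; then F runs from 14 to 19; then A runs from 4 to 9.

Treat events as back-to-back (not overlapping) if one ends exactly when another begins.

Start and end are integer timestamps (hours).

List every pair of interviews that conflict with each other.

Sorted by start: B, A, D, E, C, F, G.
A starts exactly when B ends (back-to-back, no overlap), so B has no further overlaps.
D starts exactly when A ends (back-to-back, no overlap), so A has no further overlaps.
E starts before D ends → D and E overlap.
C starts before D ends → D and C overlap.
F starts after D ends, so D has no further overlaps.
C starts before E ends → E and C overlap.
F starts exactly when E ends (back-to-back, no overlap), so E has no further overlaps.
F starts before C ends → C and F overlap.
G starts after C ends.
G starts after F ends.

C & D, C & E, C & F, D & E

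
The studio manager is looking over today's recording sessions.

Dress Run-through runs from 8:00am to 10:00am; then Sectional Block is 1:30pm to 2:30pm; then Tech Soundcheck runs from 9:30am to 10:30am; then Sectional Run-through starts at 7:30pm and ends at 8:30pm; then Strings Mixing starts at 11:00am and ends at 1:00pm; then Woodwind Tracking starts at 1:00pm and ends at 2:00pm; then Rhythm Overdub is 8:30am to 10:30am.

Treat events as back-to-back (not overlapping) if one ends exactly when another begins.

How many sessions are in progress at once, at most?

Sort all start/end points and keep a running count:
8:00am start Dress Run-through → 1
8:30am start Rhythm Overdub → 2
9:30am start Tech Soundcheck → 3
10:00am end Dress Run-through → 2
10:30am end Rhythm Overdub → 1
10:30am end Tech Soundcheck → 0
11:00am start Strings Mixing → 1
1:00pm end Strings Mixing → 0
1:00pm start Woodwind Tracking → 1
1:30pm start Sectional Block → 2
2:00pm end Woodwind Tracking → 1
2:30pm end Sectional Block → 0
7:30pm start Sectional Run-through → 1
8:30pm end Sectional Run-through → 0
Peak is 3, at 9:30am (Dress Run-through, Rhythm Overdub, Tech Soundcheck).

3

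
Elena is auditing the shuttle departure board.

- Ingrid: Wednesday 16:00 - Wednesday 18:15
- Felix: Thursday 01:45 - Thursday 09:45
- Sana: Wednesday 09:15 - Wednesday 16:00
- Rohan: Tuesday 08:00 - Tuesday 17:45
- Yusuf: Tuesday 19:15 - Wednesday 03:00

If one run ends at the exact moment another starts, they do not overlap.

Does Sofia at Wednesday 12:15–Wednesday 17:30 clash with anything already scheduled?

Yes — it overlaps Ingrid, Sana

Rohan: ends Tuesday 17:45 at or before Sofia starts Wednesday 12:15 → clear.
Yusuf: ends Wednesday 03:00 at or before Sofia starts Wednesday 12:15 → clear.
Sana: starts Wednesday 09:15 before Sofia ends Wednesday 17:30, and ends Wednesday 16:00 after Sofia starts Wednesday 12:15 → overlap.
Ingrid: starts Wednesday 16:00 before Sofia ends Wednesday 17:30, and ends Wednesday 18:15 after Sofia starts Wednesday 12:15 → overlap.
Felix: starts Thursday 01:45 at or after Sofia ends Wednesday 17:30 → clear.
Sofia overlaps Sana, Ingrid.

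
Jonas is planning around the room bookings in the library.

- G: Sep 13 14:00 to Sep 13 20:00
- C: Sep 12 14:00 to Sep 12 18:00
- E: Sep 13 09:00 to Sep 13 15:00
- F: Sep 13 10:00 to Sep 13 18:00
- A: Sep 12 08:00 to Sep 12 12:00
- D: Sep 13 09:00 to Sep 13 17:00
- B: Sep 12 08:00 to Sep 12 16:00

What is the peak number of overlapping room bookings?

4

Sort all start/end points and keep a running count:
Sep 12 08:00 start A → 1
Sep 12 08:00 start B → 2
Sep 12 12:00 end A → 1
Sep 12 14:00 start C → 2
Sep 12 16:00 end B → 1
Sep 12 18:00 end C → 0
Sep 13 09:00 start D → 1
Sep 13 09:00 start E → 2
Sep 13 10:00 start F → 3
Sep 13 14:00 start G → 4
Sep 13 15:00 end E → 3
Sep 13 17:00 end D → 2
Sep 13 18:00 end F → 1
Sep 13 20:00 end G → 0
Peak is 4, at Sep 13 14:00 (D, E, F, G).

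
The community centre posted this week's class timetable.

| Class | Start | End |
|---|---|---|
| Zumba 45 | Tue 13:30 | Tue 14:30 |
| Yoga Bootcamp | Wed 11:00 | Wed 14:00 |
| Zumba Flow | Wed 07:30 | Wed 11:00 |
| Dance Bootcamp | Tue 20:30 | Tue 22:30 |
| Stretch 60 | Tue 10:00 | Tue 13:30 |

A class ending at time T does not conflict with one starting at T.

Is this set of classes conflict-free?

Yes

Sorted by start: Stretch 60, Zumba 45, Dance Bootcamp, Zumba Flow, Yoga Bootcamp.
Zumba 45 starts exactly when Stretch 60 ends (back-to-back, no overlap); Stretch 60 is clear from here.
Dance Bootcamp starts after Zumba 45 ends; Zumba 45 is clear from here.
Zumba Flow starts after Dance Bootcamp ends; Dance Bootcamp is clear from here.
Yoga Bootcamp starts exactly when Zumba Flow ends (back-to-back, no overlap).
Every pair is clear; the schedule has no overlaps.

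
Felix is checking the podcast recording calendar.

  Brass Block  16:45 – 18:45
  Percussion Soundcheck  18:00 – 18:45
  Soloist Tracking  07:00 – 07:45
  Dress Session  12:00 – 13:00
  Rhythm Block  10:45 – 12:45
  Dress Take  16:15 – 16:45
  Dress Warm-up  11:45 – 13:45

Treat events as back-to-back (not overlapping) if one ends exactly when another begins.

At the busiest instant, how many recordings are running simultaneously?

3

Walk through starts and ends in time order (an end at T is processed before a start at T):
07:00 start Soloist Tracking → 1
07:45 end Soloist Tracking → 0
10:45 start Rhythm Block → 1
11:45 start Dress Warm-up → 2
12:00 start Dress Session → 3
12:45 end Rhythm Block → 2
13:00 end Dress Session → 1
13:45 end Dress Warm-up → 0
16:15 start Dress Take → 1
16:45 end Dress Take → 0
16:45 start Brass Block → 1
18:00 start Percussion Soundcheck → 2
18:45 end Brass Block → 1
18:45 end Percussion Soundcheck → 0
Peak is 3, at 12:00 (Dress Session, Dress Warm-up, Rhythm Block).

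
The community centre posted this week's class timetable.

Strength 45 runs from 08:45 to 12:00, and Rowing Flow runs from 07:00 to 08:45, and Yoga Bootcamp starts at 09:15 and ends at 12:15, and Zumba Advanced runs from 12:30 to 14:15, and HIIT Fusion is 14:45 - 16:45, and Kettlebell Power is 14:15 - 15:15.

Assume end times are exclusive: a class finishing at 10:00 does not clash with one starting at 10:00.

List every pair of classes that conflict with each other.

Sorted by start: Rowing Flow, Strength 45, Yoga Bootcamp, Zumba Advanced, Kettlebell Power, HIIT Fusion.
Strength 45 starts exactly when Rowing Flow ends (back-to-back, no overlap), so Rowing Flow has no further overlaps.
Yoga Bootcamp starts before Strength 45 ends → Strength 45 and Yoga Bootcamp overlap.
Zumba Advanced starts after Strength 45 ends, so Strength 45 has no further overlaps.
Zumba Advanced starts after Yoga Bootcamp ends, so Yoga Bootcamp has no further overlaps.
Kettlebell Power starts exactly when Zumba Advanced ends (back-to-back, no overlap), so Zumba Advanced has no further overlaps.
HIIT Fusion starts before Kettlebell Power ends → Kettlebell Power and HIIT Fusion overlap.

HIIT Fusion & Kettlebell Power, Strength 45 & Yoga Bootcamp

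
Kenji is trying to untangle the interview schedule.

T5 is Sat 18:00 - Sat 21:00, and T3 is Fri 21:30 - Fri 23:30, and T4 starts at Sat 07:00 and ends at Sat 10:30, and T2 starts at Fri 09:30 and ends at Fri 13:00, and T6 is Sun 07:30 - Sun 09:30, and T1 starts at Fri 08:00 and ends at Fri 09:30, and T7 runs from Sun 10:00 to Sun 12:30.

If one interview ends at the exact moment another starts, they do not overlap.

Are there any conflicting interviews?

Sorted by start: T1, T2, T3, T4, T5, T6, T7.
T2 starts exactly when T1 ends (back-to-back, no overlap); T1 is clear from here.
T3 starts after T2 ends; T2 is clear from here.
T4 starts after T3 ends; T3 is clear from here.
T5 starts after T4 ends; T4 is clear from here.
T6 starts after T5 ends; T5 is clear from here.
T7 starts after T6 ends.
Every pair is clear; the schedule has no overlaps.

No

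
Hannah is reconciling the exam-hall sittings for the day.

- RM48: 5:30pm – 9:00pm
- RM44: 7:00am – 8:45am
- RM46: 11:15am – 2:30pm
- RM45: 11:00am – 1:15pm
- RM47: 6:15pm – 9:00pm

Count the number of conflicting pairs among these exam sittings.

Sorted by start: RM44, RM45, RM46, RM48, RM47.
RM45 starts after RM44 ends, so RM44 has no further overlaps.
RM46 starts before RM45 ends → RM45 and RM46 overlap.
RM48 starts after RM45 ends, so RM45 has no further overlaps.
RM48 starts after RM46 ends, so RM46 has no further overlaps.
RM47 starts before RM48 ends → RM48 and RM47 overlap.
Overlapping pairs: RM45 & RM46, RM47 & RM48 — 2 in total.

2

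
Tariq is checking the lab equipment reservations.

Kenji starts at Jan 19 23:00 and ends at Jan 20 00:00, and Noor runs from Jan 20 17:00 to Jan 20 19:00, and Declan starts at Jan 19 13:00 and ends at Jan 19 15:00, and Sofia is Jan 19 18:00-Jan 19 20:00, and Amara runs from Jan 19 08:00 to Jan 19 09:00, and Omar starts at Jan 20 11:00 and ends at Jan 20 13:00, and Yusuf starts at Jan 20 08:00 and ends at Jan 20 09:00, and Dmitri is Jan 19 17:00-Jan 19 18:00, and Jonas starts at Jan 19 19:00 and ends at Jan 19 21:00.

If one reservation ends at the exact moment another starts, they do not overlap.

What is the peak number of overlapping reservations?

2

Sweep the timeline, counting +1 at each start and −1 at each end (ends before starts at a tie):
Jan 19 08:00 start Amara → 1
Jan 19 09:00 end Amara → 0
Jan 19 13:00 start Declan → 1
Jan 19 15:00 end Declan → 0
Jan 19 17:00 start Dmitri → 1
Jan 19 18:00 end Dmitri → 0
Jan 19 18:00 start Sofia → 1
Jan 19 19:00 start Jonas → 2
Jan 19 20:00 end Sofia → 1
Jan 19 21:00 end Jonas → 0
Jan 19 23:00 start Kenji → 1
Jan 20 00:00 end Kenji → 0
Jan 20 08:00 start Yusuf → 1
Jan 20 09:00 end Yusuf → 0
Jan 20 11:00 start Omar → 1
Jan 20 13:00 end Omar → 0
Jan 20 17:00 start Noor → 1
Jan 20 19:00 end Noor → 0
Peak is 2, at Jan 19 19:00 (Jonas, Sofia).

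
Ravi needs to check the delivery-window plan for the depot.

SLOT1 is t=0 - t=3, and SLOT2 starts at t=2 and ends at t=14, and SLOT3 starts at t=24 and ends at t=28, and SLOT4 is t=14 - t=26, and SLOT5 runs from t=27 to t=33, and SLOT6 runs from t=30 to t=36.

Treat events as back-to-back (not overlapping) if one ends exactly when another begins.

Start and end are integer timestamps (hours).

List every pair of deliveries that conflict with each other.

SLOT1 & SLOT2, SLOT3 & SLOT4, SLOT3 & SLOT5, SLOT5 & SLOT6

Sorted by start: SLOT1, SLOT2, SLOT4, SLOT3, SLOT5, SLOT6.
SLOT2 starts before SLOT1 ends → SLOT1 and SLOT2 overlap.
SLOT4 starts after SLOT1 ends, so SLOT1 has no further overlaps.
SLOT4 starts exactly when SLOT2 ends (back-to-back, no overlap), so SLOT2 has no further overlaps.
SLOT3 starts before SLOT4 ends → SLOT4 and SLOT3 overlap.
SLOT5 starts after SLOT4 ends, so SLOT4 has no further overlaps.
SLOT5 starts before SLOT3 ends → SLOT3 and SLOT5 overlap.
SLOT6 starts after SLOT3 ends.
SLOT6 starts before SLOT5 ends → SLOT5 and SLOT6 overlap.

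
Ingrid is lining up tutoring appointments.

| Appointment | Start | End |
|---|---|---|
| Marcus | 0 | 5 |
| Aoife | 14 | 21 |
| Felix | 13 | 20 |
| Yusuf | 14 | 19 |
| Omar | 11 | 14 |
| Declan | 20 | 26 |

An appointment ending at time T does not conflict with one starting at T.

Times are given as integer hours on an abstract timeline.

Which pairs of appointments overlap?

Sorted by start: Marcus, Omar, Felix, Aoife, Yusuf, Declan.
Omar starts after Marcus ends; Marcus is clear from here.
Felix starts before Omar ends → Omar and Felix overlap.
Aoife starts exactly when Omar ends (back-to-back, no overlap); Omar is clear from here.
Aoife starts before Felix ends → Felix and Aoife overlap.
Yusuf starts before Felix ends → Felix and Yusuf overlap.
Declan starts exactly when Felix ends (back-to-back, no overlap).
Yusuf starts before Aoife ends → Aoife and Yusuf overlap.
Declan starts before Aoife ends → Aoife and Declan overlap.
Declan starts after Yusuf ends.

Aoife & Declan, Aoife & Felix, Aoife & Yusuf, Felix & Omar, Felix & Yusuf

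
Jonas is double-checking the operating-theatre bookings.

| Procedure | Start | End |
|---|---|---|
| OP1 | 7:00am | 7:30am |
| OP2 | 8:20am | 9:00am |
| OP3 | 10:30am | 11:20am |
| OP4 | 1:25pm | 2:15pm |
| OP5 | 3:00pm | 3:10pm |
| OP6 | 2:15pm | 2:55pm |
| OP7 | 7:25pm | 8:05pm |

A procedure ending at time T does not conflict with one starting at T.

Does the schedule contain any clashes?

No

Check each pair: they overlap iff neither finishes before the other starts.
Sorted by start: OP1, OP2, OP3, OP4, OP6, OP5, OP7.
OP2 starts after OP1 ends; OP1 is clear from here.
OP3 starts after OP2 ends; OP2 is clear from here.
OP4 starts after OP3 ends; OP3 is clear from here.
OP6 starts exactly when OP4 ends (back-to-back, no overlap); OP4 is clear from here.
OP5 starts after OP6 ends; OP6 is clear from here.
OP7 starts after OP5 ends.
Every pair is clear; the schedule has no overlaps.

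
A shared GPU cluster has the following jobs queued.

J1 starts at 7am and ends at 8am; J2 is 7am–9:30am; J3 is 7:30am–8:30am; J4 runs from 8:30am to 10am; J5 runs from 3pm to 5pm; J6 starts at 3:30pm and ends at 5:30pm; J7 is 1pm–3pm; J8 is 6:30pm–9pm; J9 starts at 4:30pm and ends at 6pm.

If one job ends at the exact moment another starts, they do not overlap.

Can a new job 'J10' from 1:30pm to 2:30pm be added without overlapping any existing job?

No — it overlaps J7

J1: ends 8am at or before J10 starts 1:30pm → clear.
J2: ends 9:30am at or before J10 starts 1:30pm → clear.
J3: ends 8:30am at or before J10 starts 1:30pm → clear.
J4: ends 10am at or before J10 starts 1:30pm → clear.
J7: starts 1pm before J10 ends 2:30pm, and ends 3pm after J10 starts 1:30pm → overlap.
J5: starts 3pm at or after J10 ends 2:30pm → clear.
J6: starts 3:30pm at or after J10 ends 2:30pm → clear.
J9: starts 4:30pm at or after J10 ends 2:30pm → clear.
J8: starts 6:30pm at or after J10 ends 2:30pm → clear.
J10 overlaps J7.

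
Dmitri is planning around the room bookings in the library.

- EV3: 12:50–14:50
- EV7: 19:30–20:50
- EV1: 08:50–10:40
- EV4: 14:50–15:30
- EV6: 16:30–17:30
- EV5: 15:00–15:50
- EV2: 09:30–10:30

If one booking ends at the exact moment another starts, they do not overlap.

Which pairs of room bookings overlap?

EV1 & EV2, EV4 & EV5

Check each pair: they overlap iff neither finishes before the other starts.
Sorted by start: EV1, EV2, EV3, EV4, EV5, EV6, EV7.
EV2 starts before EV1 ends → EV1 and EV2 overlap.
EV3 starts after EV1 ends, so nothing later overlaps EV1 either.
EV3 starts after EV2 ends, so nothing later overlaps EV2 either.
EV4 starts exactly when EV3 ends (back-to-back, no overlap), so nothing later overlaps EV3 either.
EV5 starts before EV4 ends → EV4 and EV5 overlap.
EV6 starts after EV4 ends, so nothing later overlaps EV4 either.
EV6 starts after EV5 ends, so nothing later overlaps EV5 either.
EV7 starts after EV6 ends.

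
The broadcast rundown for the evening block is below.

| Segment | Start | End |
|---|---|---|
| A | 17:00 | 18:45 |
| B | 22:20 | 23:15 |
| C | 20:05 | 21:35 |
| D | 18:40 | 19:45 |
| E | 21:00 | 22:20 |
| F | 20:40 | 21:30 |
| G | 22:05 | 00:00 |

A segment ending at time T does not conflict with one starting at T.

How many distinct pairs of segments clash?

Sorted by start: A, D, C, F, E, G, B.
D starts before A ends → A and D overlap.
C starts after A ends; A is clear from here.
C starts after D ends; D is clear from here.
F starts before C ends → C and F overlap.
E starts before C ends → C and E overlap.
G starts after C ends; C is clear from here.
E starts before F ends → F and E overlap.
G starts after F ends; F is clear from here.
G starts before E ends → E and G overlap.
B starts exactly when E ends (back-to-back, no overlap).
B starts before G ends → G and B overlap.
Overlapping pairs: A & D, B & G, C & E, C & F, E & F, E & G — 6 in total.

6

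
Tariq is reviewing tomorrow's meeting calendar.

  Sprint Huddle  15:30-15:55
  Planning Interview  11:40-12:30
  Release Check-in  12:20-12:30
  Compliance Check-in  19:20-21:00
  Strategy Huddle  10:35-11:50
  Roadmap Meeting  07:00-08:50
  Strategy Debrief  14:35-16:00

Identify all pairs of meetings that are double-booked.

Planning Interview & Release Check-in, Planning Interview & Strategy Huddle, Sprint Huddle & Strategy Debrief

Sorted by start: Roadmap Meeting, Strategy Huddle, Planning Interview, Release Check-in, Strategy Debrief, Sprint Huddle, Compliance Check-in.
Strategy Huddle starts after Roadmap Meeting ends — done with Roadmap Meeting.
Planning Interview starts before Strategy Huddle ends → Strategy Huddle and Planning Interview overlap.
Release Check-in starts after Strategy Huddle ends — done with Strategy Huddle.
Release Check-in starts before Planning Interview ends → Planning Interview and Release Check-in overlap.
Strategy Debrief starts after Planning Interview ends — done with Planning Interview.
Strategy Debrief starts after Release Check-in ends — done with Release Check-in.
Sprint Huddle starts before Strategy Debrief ends → Strategy Debrief and Sprint Huddle overlap.
Compliance Check-in starts after Strategy Debrief ends.
Compliance Check-in starts after Sprint Huddle ends.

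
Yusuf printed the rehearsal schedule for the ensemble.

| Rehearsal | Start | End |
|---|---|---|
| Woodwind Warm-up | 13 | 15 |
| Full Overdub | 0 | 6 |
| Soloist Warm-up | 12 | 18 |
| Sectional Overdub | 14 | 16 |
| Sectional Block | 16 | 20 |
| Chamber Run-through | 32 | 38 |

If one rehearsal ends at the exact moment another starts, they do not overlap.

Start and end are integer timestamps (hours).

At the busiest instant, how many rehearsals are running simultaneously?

3

Sort all start/end points and keep a running count:
0 start Full Overdub → 1
6 end Full Overdub → 0
12 start Soloist Warm-up → 1
13 start Woodwind Warm-up → 2
14 start Sectional Overdub → 3
15 end Woodwind Warm-up → 2
16 end Sectional Overdub → 1
16 start Sectional Block → 2
18 end Soloist Warm-up → 1
20 end Sectional Block → 0
32 start Chamber Run-through → 1
38 end Chamber Run-through → 0
Peak is 3, at 14 (Sectional Overdub, Soloist Warm-up, Woodwind Warm-up).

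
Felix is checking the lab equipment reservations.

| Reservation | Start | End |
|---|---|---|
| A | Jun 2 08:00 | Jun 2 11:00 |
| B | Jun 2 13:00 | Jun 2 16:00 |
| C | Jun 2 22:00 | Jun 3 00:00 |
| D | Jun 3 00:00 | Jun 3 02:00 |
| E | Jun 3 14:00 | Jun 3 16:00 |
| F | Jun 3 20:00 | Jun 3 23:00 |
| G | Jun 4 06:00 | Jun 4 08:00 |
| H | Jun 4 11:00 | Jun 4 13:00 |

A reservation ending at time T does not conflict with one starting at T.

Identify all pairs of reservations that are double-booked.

Sorted by start: A, B, C, D, E, F, G, H.
B starts after A ends; A is clear from here.
C starts after B ends; B is clear from here.
D starts exactly when C ends (back-to-back, no overlap); C is clear from here.
E starts after D ends; D is clear from here.
F starts after E ends; E is clear from here.
G starts after F ends; F is clear from here.
H starts after G ends.

no overlapping pairs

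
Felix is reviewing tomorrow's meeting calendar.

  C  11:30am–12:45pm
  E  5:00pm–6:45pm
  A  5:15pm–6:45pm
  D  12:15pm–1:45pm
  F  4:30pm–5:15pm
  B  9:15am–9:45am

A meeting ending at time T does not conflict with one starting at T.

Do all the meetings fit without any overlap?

Check each pair: they overlap iff neither finishes before the other starts.
Sorted by start: B, C, D, F, E, A.
C starts after B ends, so B has no further overlaps.
D starts before C ends → C and D overlap.
That's a conflict, so the schedule is not conflict-free.

No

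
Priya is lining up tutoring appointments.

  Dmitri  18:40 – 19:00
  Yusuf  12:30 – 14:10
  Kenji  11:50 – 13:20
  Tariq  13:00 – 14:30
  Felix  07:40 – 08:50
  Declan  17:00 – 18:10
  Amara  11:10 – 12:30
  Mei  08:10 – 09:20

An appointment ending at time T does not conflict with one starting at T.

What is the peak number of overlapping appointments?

3

Sort all start/end points and keep a running count:
07:40 start Felix → 1
08:10 start Mei → 2
08:50 end Felix → 1
09:20 end Mei → 0
11:10 start Amara → 1
11:50 start Kenji → 2
12:30 end Amara → 1
12:30 start Yusuf → 2
13:00 start Tariq → 3
13:20 end Kenji → 2
14:10 end Yusuf → 1
14:30 end Tariq → 0
17:00 start Declan → 1
18:10 end Declan → 0
18:40 start Dmitri → 1
19:00 end Dmitri → 0
Peak is 3, at 13:00 (Kenji, Tariq, Yusuf).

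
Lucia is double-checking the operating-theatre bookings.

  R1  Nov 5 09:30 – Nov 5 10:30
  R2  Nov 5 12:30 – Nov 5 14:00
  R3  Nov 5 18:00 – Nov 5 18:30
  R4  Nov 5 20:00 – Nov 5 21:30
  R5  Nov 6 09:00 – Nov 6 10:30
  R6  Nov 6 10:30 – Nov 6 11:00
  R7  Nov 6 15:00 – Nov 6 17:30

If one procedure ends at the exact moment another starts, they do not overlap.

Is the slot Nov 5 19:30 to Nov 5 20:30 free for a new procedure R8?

R1: ends Nov 5 10:30 at or before R8 starts Nov 5 19:30 → clear.
R2: ends Nov 5 14:00 at or before R8 starts Nov 5 19:30 → clear.
R3: ends Nov 5 18:30 at or before R8 starts Nov 5 19:30 → clear.
R4: starts Nov 5 20:00 before R8 ends Nov 5 20:30, and ends Nov 5 21:30 after R8 starts Nov 5 19:30 → overlap.
R5: starts Nov 6 09:00 at or after R8 ends Nov 5 20:30 → clear.
R6: starts Nov 6 10:30 at or after R8 ends Nov 5 20:30 → clear.
R7: starts Nov 6 15:00 at or after R8 ends Nov 5 20:30 → clear.
R8 overlaps R4.

No — it overlaps R4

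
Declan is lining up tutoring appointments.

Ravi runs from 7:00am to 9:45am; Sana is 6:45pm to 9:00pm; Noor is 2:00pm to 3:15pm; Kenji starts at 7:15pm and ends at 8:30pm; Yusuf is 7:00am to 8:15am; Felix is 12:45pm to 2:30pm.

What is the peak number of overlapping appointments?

2

Walk through starts and ends in time order (an end at T is processed before a start at T):
7:00am start Ravi → 1
7:00am start Yusuf → 2
8:15am end Yusuf → 1
9:45am end Ravi → 0
12:45pm start Felix → 1
2:00pm start Noor → 2
2:30pm end Felix → 1
3:15pm end Noor → 0
6:45pm start Sana → 1
7:15pm start Kenji → 2
8:30pm end Kenji → 1
9:00pm end Sana → 0
Peak is 2, at 7:00am (Ravi, Yusuf).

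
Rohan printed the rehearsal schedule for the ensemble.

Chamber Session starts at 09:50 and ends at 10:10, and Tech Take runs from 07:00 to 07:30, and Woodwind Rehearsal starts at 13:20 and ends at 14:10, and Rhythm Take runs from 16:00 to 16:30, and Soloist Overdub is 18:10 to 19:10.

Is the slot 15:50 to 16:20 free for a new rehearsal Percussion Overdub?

Tech Take: ends 07:30 at or before Percussion Overdub starts 15:50 → clear.
Chamber Session: ends 10:10 at or before Percussion Overdub starts 15:50 → clear.
Woodwind Rehearsal: ends 14:10 at or before Percussion Overdub starts 15:50 → clear.
Rhythm Take: starts 16:00 before Percussion Overdub ends 16:20, and ends 16:30 after Percussion Overdub starts 15:50 → overlap.
Soloist Overdub: starts 18:10 at or after Percussion Overdub ends 16:20 → clear.
Percussion Overdub overlaps Rhythm Take.

No — it overlaps Rhythm Take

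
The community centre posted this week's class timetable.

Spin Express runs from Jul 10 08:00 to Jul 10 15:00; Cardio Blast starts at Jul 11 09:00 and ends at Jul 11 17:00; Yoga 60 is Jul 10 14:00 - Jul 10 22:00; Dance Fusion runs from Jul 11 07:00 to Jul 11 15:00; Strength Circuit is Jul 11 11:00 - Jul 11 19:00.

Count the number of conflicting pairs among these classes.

4

Sorted by start: Spin Express, Yoga 60, Dance Fusion, Cardio Blast, Strength Circuit.
Yoga 60 starts before Spin Express ends → Spin Express and Yoga 60 overlap.
Dance Fusion starts after Spin Express ends, so Spin Express has no further overlaps.
Dance Fusion starts after Yoga 60 ends, so Yoga 60 has no further overlaps.
Cardio Blast starts before Dance Fusion ends → Dance Fusion and Cardio Blast overlap.
Strength Circuit starts before Dance Fusion ends → Dance Fusion and Strength Circuit overlap.
Strength Circuit starts before Cardio Blast ends → Cardio Blast and Strength Circuit overlap.
Overlapping pairs: Cardio Blast & Dance Fusion, Cardio Blast & Strength Circuit, Dance Fusion & Strength Circuit, Spin Express & Yoga 60 — 4 in total.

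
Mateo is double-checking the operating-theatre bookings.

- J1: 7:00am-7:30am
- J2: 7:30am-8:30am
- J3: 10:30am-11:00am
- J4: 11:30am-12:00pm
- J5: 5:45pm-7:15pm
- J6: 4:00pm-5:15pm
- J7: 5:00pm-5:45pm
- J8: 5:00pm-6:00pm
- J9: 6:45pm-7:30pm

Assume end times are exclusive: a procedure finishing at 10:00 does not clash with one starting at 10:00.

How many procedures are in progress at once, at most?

3

Sweep the timeline, counting +1 at each start and −1 at each end (ends before starts at a tie):
7:00am start J1 → 1
7:30am end J1 → 0
7:30am start J2 → 1
8:30am end J2 → 0
10:30am start J3 → 1
11:00am end J3 → 0
11:30am start J4 → 1
12:00pm end J4 → 0
4:00pm start J6 → 1
5:00pm start J7 → 2
5:00pm start J8 → 3
5:15pm end J6 → 2
5:45pm end J7 → 1
5:45pm start J5 → 2
6:00pm end J8 → 1
6:45pm start J9 → 2
7:15pm end J5 → 1
7:30pm end J9 → 0
Peak is 3, at 5:00pm (J6, J7, J8).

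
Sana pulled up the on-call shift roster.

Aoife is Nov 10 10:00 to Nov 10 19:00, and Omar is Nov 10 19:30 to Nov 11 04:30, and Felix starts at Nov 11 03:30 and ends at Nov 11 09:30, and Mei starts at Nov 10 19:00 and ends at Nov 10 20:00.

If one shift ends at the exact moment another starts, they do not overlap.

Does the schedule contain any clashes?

Sorted by start: Aoife, Mei, Omar, Felix.
Mei starts exactly when Aoife ends (back-to-back, no overlap); Aoife is clear from here.
Omar starts before Mei ends → Mei and Omar overlap.
That's a conflict, so the schedule is not conflict-free.

Yes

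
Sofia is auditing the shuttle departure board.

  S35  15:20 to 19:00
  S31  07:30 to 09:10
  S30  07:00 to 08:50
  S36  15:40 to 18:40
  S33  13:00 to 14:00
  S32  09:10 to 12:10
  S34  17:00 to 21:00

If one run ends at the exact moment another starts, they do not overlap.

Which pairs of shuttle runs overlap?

Sorted by start: S30, S31, S32, S33, S35, S36, S34.
S31 starts before S30 ends → S30 and S31 overlap.
S32 starts after S30 ends, so nothing later overlaps S30 either.
S32 starts exactly when S31 ends (back-to-back, no overlap), so nothing later overlaps S31 either.
S33 starts after S32 ends, so nothing later overlaps S32 either.
S35 starts after S33 ends, so nothing later overlaps S33 either.
S36 starts before S35 ends → S35 and S36 overlap.
S34 starts before S35 ends → S35 and S34 overlap.
S34 starts before S36 ends → S36 and S34 overlap.

S30 & S31, S34 & S35, S34 & S36, S35 & S36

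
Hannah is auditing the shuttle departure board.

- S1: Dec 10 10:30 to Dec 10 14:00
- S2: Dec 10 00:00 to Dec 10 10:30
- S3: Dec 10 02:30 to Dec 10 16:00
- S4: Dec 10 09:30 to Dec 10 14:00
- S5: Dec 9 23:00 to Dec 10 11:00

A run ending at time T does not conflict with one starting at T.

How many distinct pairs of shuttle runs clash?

Sorted by start: S5, S2, S3, S4, S1.
S2 starts before S5 ends → S5 and S2 overlap.
S3 starts before S5 ends → S5 and S3 overlap.
S4 starts before S5 ends → S5 and S4 overlap.
S1 starts before S5 ends → S5 and S1 overlap.
S3 starts before S2 ends → S2 and S3 overlap.
S4 starts before S2 ends → S2 and S4 overlap.
S1 starts exactly when S2 ends (back-to-back, no overlap).
S4 starts before S3 ends → S3 and S4 overlap.
S1 starts before S3 ends → S3 and S1 overlap.
S1 starts before S4 ends → S4 and S1 overlap.
Overlapping pairs: S1 & S3, S1 & S4, S1 & S5, S2 & S3, S2 & S4, S2 & S5, S3 & S4, S3 & S5, S4 & S5 — 9 in total.

9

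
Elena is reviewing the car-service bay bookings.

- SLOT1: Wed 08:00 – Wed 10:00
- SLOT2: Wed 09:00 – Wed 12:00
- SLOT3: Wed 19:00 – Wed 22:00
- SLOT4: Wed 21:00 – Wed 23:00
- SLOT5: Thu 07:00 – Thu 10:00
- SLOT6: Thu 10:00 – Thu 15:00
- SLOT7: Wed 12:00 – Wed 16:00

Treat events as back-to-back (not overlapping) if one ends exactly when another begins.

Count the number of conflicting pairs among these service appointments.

2

Sorted by start: SLOT1, SLOT2, SLOT7, SLOT3, SLOT4, SLOT5, SLOT6.
SLOT2 starts before SLOT1 ends → SLOT1 and SLOT2 overlap.
SLOT7 starts after SLOT1 ends; SLOT1 is clear from here.
SLOT7 starts exactly when SLOT2 ends (back-to-back, no overlap); SLOT2 is clear from here.
SLOT3 starts after SLOT7 ends; SLOT7 is clear from here.
SLOT4 starts before SLOT3 ends → SLOT3 and SLOT4 overlap.
SLOT5 starts after SLOT3 ends; SLOT3 is clear from here.
SLOT5 starts after SLOT4 ends; SLOT4 is clear from here.
SLOT6 starts exactly when SLOT5 ends (back-to-back, no overlap).
Overlapping pairs: SLOT1 & SLOT2, SLOT3 & SLOT4 — 2 in total.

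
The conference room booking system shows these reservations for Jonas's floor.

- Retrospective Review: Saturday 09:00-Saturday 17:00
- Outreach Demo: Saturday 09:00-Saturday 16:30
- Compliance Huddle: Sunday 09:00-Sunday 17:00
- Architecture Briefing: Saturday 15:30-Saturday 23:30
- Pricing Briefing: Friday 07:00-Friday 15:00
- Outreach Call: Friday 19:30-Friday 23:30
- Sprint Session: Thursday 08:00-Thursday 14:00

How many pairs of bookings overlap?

3

Check each pair: they overlap iff neither finishes before the other starts.
Sorted by start: Sprint Session, Pricing Briefing, Outreach Call, Retrospective Review, Outreach Demo, Architecture Briefing, Compliance Huddle.
Pricing Briefing starts after Sprint Session ends, so Sprint Session has no further overlaps.
Outreach Call starts after Pricing Briefing ends, so Pricing Briefing has no further overlaps.
Retrospective Review starts after Outreach Call ends, so Outreach Call has no further overlaps.
Outreach Demo starts before Retrospective Review ends → Retrospective Review and Outreach Demo overlap.
Architecture Briefing starts before Retrospective Review ends → Retrospective Review and Architecture Briefing overlap.
Compliance Huddle starts after Retrospective Review ends.
Architecture Briefing starts before Outreach Demo ends → Outreach Demo and Architecture Briefing overlap.
Compliance Huddle starts after Outreach Demo ends.
Compliance Huddle starts after Architecture Briefing ends.
Overlapping pairs: Architecture Briefing & Outreach Demo, Architecture Briefing & Retrospective Review, Outreach Demo & Retrospective Review — 3 in total.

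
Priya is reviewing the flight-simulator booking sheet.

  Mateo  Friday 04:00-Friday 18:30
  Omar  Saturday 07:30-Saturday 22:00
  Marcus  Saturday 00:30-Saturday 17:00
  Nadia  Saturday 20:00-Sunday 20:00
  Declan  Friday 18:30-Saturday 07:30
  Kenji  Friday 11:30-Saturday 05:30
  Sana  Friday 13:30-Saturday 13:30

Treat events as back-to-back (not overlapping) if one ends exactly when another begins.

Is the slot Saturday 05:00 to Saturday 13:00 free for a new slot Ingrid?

No — it overlaps Declan, Kenji, Marcus, Omar, Sana

Mateo: ends Friday 18:30 at or before Ingrid starts Saturday 05:00 → clear.
Kenji: starts Friday 11:30 before Ingrid ends Saturday 13:00, and ends Saturday 05:30 after Ingrid starts Saturday 05:00 → overlap.
Sana: starts Friday 13:30 before Ingrid ends Saturday 13:00, and ends Saturday 13:30 after Ingrid starts Saturday 05:00 → overlap.
Declan: starts Friday 18:30 before Ingrid ends Saturday 13:00, and ends Saturday 07:30 after Ingrid starts Saturday 05:00 → overlap.
Marcus: starts Saturday 00:30 before Ingrid ends Saturday 13:00, and ends Saturday 17:00 after Ingrid starts Saturday 05:00 → overlap.
Omar: starts Saturday 07:30 before Ingrid ends Saturday 13:00, and ends Saturday 22:00 after Ingrid starts Saturday 05:00 → overlap.
Nadia: starts Saturday 20:00 at or after Ingrid ends Saturday 13:00 → clear.
Ingrid overlaps Kenji, Sana, Omar, Marcus, Declan.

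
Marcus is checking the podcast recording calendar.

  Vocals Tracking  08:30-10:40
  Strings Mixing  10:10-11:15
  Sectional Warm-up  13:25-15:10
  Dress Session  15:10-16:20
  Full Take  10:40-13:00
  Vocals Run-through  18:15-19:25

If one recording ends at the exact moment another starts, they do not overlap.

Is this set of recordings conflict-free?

No

Two intervals overlap when each starts before the other ends.
Sorted by start: Vocals Tracking, Strings Mixing, Full Take, Sectional Warm-up, Dress Session, Vocals Run-through.
Strings Mixing starts before Vocals Tracking ends → Vocals Tracking and Strings Mixing overlap.
That's a conflict, so the schedule is not conflict-free.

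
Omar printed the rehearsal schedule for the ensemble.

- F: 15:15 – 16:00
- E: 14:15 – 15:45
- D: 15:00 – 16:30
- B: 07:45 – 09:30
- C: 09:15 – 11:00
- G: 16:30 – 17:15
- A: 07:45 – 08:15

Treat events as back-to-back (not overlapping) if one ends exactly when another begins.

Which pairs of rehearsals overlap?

A & B, B & C, D & E, D & F, E & F

Sorted by start: A, B, C, E, D, F, G.
B starts before A ends → A and B overlap.
C starts after A ends — done with A.
C starts before B ends → B and C overlap.
E starts after B ends — done with B.
E starts after C ends — done with C.
D starts before E ends → E and D overlap.
F starts before E ends → E and F overlap.
G starts after E ends.
F starts before D ends → D and F overlap.
G starts exactly when D ends (back-to-back, no overlap).
G starts after F ends.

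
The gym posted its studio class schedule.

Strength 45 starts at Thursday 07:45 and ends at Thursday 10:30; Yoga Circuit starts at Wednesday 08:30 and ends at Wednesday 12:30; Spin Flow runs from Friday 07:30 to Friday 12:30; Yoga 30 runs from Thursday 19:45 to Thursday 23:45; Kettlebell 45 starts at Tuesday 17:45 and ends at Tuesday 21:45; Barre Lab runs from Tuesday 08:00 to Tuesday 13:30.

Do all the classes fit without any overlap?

Yes

Sorted by start: Barre Lab, Kettlebell 45, Yoga Circuit, Strength 45, Yoga 30, Spin Flow.
Kettlebell 45 starts after Barre Lab ends, so Barre Lab has no further overlaps.
Yoga Circuit starts after Kettlebell 45 ends, so Kettlebell 45 has no further overlaps.
Strength 45 starts after Yoga Circuit ends, so Yoga Circuit has no further overlaps.
Yoga 30 starts after Strength 45 ends, so Strength 45 has no further overlaps.
Spin Flow starts after Yoga 30 ends.
Every pair is clear; the schedule has no overlaps.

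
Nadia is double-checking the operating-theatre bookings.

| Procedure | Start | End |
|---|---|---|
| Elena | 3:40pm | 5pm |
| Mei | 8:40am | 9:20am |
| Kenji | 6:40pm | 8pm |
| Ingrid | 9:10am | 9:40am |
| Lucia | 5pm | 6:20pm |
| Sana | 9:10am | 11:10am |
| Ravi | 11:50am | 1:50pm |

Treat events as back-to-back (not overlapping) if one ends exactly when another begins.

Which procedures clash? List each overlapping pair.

Ingrid & Mei, Ingrid & Sana, Mei & Sana

Sorted by start: Mei, Ingrid, Sana, Ravi, Elena, Lucia, Kenji.
Ingrid starts before Mei ends → Mei and Ingrid overlap.
Sana starts before Mei ends → Mei and Sana overlap.
Ravi starts after Mei ends, so Mei has no further overlaps.
Sana starts before Ingrid ends → Ingrid and Sana overlap.
Ravi starts after Ingrid ends, so Ingrid has no further overlaps.
Ravi starts after Sana ends, so Sana has no further overlaps.
Elena starts after Ravi ends, so Ravi has no further overlaps.
Lucia starts exactly when Elena ends (back-to-back, no overlap), so Elena has no further overlaps.
Kenji starts after Lucia ends.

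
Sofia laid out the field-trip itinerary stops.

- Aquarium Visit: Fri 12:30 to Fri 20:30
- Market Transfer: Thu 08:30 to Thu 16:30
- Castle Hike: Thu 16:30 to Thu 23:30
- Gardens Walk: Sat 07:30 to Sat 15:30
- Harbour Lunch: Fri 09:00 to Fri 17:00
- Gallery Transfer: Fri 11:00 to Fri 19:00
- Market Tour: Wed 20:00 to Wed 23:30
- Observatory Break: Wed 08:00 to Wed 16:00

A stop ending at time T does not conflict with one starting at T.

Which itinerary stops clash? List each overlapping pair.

Aquarium Visit & Gallery Transfer, Aquarium Visit & Harbour Lunch, Gallery Transfer & Harbour Lunch

Sorted by start: Observatory Break, Market Tour, Market Transfer, Castle Hike, Harbour Lunch, Gallery Transfer, Aquarium Visit, Gardens Walk.
Market Tour starts after Observatory Break ends — done with Observatory Break.
Market Transfer starts after Market Tour ends — done with Market Tour.
Castle Hike starts exactly when Market Transfer ends (back-to-back, no overlap) — done with Market Transfer.
Harbour Lunch starts after Castle Hike ends — done with Castle Hike.
Gallery Transfer starts before Harbour Lunch ends → Harbour Lunch and Gallery Transfer overlap.
Aquarium Visit starts before Harbour Lunch ends → Harbour Lunch and Aquarium Visit overlap.
Gardens Walk starts after Harbour Lunch ends.
Aquarium Visit starts before Gallery Transfer ends → Gallery Transfer and Aquarium Visit overlap.
Gardens Walk starts after Gallery Transfer ends.
Gardens Walk starts after Aquarium Visit ends.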